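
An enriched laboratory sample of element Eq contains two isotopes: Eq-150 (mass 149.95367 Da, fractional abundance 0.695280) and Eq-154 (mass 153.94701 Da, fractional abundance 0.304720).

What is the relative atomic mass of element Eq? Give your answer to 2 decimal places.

151.17 Da

Weight each isotope mass by its fractional abundance: 0.695280 × 149.95367 + 0.304720 × 153.94701
= 104.259788 + 46.910733 = 151.170521 Da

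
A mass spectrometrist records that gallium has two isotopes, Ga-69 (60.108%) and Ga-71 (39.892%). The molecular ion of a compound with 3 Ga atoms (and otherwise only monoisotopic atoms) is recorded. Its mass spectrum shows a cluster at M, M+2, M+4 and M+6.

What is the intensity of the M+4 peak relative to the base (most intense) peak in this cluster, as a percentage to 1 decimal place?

66.4%

(0.60108 + 0.39892)^3 gives M 0.2172, M+2 0.4324, M+4 0.2870, M+6 0.0635; the largest is M+2.
P(M+2) = C(3,1) × 0.60108^2 × 0.39892^1 = 3 × 0.36129717 × 0.39892 = 0.432386 (base)
P(M+4) = C(3,2) × 0.60108^1 × 0.39892^2 = 3 × 0.60108 × 0.15913717 = 0.286963
Relative intensity = 0.286963 / 0.432386 × 100 = 66.4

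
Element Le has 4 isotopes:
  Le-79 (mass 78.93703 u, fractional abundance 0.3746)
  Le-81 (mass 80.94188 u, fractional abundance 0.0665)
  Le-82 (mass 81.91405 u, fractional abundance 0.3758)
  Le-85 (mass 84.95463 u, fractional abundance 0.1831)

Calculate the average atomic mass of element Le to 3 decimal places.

81.291 u

Weight each isotope mass by its fractional abundance: 0.3746 × 78.93703 + 0.0665 × 80.94188 + 0.3758 × 81.91405 + 0.1831 × 84.95463
= 29.569811 + 5.382635 + 30.783300 + 15.555193 = 81.290939 u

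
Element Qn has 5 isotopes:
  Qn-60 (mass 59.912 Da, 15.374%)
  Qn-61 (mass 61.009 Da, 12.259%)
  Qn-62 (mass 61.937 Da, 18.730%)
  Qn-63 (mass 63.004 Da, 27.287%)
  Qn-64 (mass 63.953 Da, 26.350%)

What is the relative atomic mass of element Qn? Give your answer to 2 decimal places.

Ar = Σ fᵢ·mᵢ = 0.15374 × 59.912 + 0.12259 × 61.009 + 0.18730 × 61.937 + 0.27287 × 63.004 + 0.26350 × 63.953
= 9.2109 + 7.4791 + 11.6008 + 17.1919 + 16.8516 = 62.3343 Da

62.33 Da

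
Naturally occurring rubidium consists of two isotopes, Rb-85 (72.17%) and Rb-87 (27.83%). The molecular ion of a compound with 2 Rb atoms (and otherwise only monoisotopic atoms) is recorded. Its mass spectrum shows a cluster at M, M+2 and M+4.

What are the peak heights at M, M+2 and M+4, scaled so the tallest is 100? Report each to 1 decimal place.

100.0 : 77.1 : 14.9

The 2 Rb atoms are independent, so intensities follow the terms of (0.7217 + 0.2783)^2.
P(M) = 0.7217^2 = 0.520851
P(M+2) = 2 × 0.7217^1 × 0.2783^1 = 0.401698
P(M+4) = 0.2783^2 = 0.077451
The M peak is largest (0.520851); scaling to 100 gives 100.0 : 77.1 : 14.9.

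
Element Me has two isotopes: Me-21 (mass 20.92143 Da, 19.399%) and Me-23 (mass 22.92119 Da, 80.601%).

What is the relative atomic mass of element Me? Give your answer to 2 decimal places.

22.53 Da

Average mass = Σ (abundance × isotope mass) = 0.19399 × 20.92143 + 0.80601 × 22.92119
= 4.058548 + 18.474708 = 22.533256 Da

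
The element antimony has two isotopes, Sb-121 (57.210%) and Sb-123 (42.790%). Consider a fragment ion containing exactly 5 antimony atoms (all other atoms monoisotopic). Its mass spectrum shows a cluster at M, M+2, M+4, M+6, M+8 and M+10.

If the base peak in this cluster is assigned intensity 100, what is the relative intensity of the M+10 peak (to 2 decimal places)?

4.18

Binomial terms of (0.57210 + 0.42790)^5: M 0.0613, M+2 0.2292, M+4 0.3428, M+6 0.2564, M+8 0.0959, M+10 0.0143 → M+4 is the base peak.
P(M+4) = C(5,2) × 0.57210^3 × 0.42790^2 = 10 × 0.18724742 × 0.18309841 = 0.342847 (base)
P(M+10) = C(5,5) × 0.57210^0 × 0.42790^5 = 1 × 1.0000 × 0.01434536 = 0.014345
Relative intensity = 0.014345 / 0.342847 × 100 = 4.18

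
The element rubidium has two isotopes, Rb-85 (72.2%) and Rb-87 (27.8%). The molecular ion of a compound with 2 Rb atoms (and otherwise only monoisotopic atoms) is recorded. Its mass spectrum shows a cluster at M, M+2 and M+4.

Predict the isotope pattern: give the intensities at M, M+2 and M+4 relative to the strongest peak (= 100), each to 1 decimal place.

Each Rb atom is independently Rb-85 (p = 0.722) or Rb-87 (q = 0.278); the cluster is the binomial expansion (p + q)^2.
P(M) = 0.722^2 = 0.521284
P(M+2) = 2 × 0.722^1 × 0.278^1 = 0.401432
P(M+4) = 0.278^2 = 0.077284
The M peak is largest (0.521284); scaling to 100 gives 100.0 : 77.0 : 14.8.

100.0 : 77.0 : 14.8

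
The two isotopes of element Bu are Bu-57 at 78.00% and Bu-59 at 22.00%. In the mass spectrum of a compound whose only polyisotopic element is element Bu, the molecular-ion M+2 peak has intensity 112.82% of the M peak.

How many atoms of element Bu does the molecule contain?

4

For n independent Bu atoms, I(M+2)/I(M) = n · (abundance Bu-59) / (abundance Bu-57) = n · 0.2200/0.7800.
n = 1.1282 × 0.7800/0.2200 = 4.00 ≈ 4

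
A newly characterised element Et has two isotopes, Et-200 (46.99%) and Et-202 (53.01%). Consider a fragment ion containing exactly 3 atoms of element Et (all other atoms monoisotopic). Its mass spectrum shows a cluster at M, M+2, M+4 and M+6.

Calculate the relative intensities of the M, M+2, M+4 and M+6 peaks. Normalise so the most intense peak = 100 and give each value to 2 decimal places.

The 3 Et atoms are independent, so intensities follow the terms of (0.4699 + 0.5301)^3.
P(M) = 0.4699^3 = 0.103757
P(M+2) = 3 × 0.4699^2 × 0.5301^1 = 0.351148
P(M+4) = 3 × 0.4699^1 × 0.5301^2 = 0.396134
P(M+6) = 0.5301^3 = 0.148961
The M+4 peak is largest (0.396134); scaling to 100 gives 26.19 : 88.64 : 100.00 : 37.60.

26.19 : 88.64 : 100.00 : 37.60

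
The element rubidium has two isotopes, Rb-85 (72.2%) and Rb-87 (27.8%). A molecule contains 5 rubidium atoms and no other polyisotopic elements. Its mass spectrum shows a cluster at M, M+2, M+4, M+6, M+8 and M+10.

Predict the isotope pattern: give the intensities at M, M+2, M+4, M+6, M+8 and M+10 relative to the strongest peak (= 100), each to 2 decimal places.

51.94 : 100.00 : 77.01 : 29.65 : 5.71 : 0.44

Expanding (0.722 + 0.278)^5:
P(M) = 0.722^5 = 0.196194
P(M+2) = 5 × 0.722^4 × 0.278^1 = 0.377714
P(M+4) = 10 × 0.722^3 × 0.278^2 = 0.290872
P(M+6) = 10 × 0.722^2 × 0.278^3 = 0.111998
P(M+8) = 5 × 0.722^1 × 0.278^4 = 0.021562
P(M+10) = 0.278^5 = 0.001660
The M+2 peak is largest (0.377714); scaling to 100 gives 51.94 : 100.00 : 77.01 : 29.65 : 5.71 : 0.44.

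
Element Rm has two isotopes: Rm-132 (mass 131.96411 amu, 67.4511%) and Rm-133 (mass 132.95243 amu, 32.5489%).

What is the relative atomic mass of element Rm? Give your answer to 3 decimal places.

Weight each isotope mass by its fractional abundance: 0.674511 × 131.96411 + 0.325489 × 132.95243
= 89.011244 + 43.274553 = 132.285797 amu

132.286 amu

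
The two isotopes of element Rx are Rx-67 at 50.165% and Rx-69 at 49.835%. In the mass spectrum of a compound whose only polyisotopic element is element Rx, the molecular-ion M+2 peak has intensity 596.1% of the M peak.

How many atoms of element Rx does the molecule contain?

6

The M+2/M ratio from n Rx atoms is n · q/p = n · 0.49835/0.50165.
n = 5.961 × 0.50165/0.49835 = 6.00 ≈ 6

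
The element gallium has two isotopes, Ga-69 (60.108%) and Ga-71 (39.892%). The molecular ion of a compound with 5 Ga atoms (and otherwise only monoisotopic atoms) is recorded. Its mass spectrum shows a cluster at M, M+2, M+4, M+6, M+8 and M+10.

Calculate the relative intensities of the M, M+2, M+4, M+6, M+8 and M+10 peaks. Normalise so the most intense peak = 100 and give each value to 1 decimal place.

22.7 : 75.3 : 100.0 : 66.4 : 22.0 : 2.9

The 5 Ga atoms are independent, so intensities follow the terms of (0.60108 + 0.39892)^5.
P(M) = 0.60108^5 = 0.078462
P(M+2) = 5 × 0.60108^4 × 0.39892^1 = 0.260366
P(M+4) = 10 × 0.60108^3 × 0.39892^2 = 0.345596
P(M+6) = 10 × 0.60108^2 × 0.39892^3 = 0.229362
P(M+8) = 5 × 0.60108^1 × 0.39892^4 = 0.076111
P(M+10) = 0.39892^5 = 0.010103
The M+4 peak is largest (0.345596); scaling to 100 gives 22.7 : 75.3 : 100.0 : 66.4 : 22.0 : 2.9.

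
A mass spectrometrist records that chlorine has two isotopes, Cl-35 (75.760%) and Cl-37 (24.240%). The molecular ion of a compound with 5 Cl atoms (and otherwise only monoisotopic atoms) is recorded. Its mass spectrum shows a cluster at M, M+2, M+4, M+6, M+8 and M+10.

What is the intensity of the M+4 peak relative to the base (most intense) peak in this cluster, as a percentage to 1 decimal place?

Binomial terms of (0.75760 + 0.24240)^5: M 0.2496, M+2 0.3993, M+4 0.2555, M+6 0.0817, M+8 0.0131, M+10 0.0008 → M+2 is the base peak.
P(M+2) = C(5,1) × 0.75760^4 × 0.24240^1 = 5 × 0.32942751 × 0.2424 = 0.399266 (base)
P(M+4) = C(5,2) × 0.75760^3 × 0.24240^2 = 10 × 0.4348304 × 0.05875776 = 0.255497
Relative intensity = 0.255497 / 0.399266 × 100 = 64.0

64.0%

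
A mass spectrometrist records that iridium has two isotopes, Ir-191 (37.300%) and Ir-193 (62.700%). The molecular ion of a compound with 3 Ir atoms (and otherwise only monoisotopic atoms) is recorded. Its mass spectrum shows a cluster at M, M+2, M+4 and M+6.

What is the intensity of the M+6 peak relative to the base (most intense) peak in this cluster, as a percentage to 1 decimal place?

Term probabilities: M 0.0519, M+2 0.2617, M+4 0.4399, M+6 0.2465. Base peak = M+4.
P(M+4) = C(3,2) × 0.37300^1 × 0.62700^2 = 3 × 0.3730 × 0.393129 = 0.439911 (base)
P(M+6) = C(3,3) × 0.37300^0 × 0.62700^3 = 1 × 1.0000 × 0.24649188 = 0.246492
Relative intensity = 0.246492 / 0.439911 × 100 = 56.0

56.0%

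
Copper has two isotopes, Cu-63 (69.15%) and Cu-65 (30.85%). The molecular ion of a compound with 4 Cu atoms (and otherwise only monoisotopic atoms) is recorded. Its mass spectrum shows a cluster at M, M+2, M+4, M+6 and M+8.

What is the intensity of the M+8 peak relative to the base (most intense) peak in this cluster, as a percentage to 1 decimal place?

(0.6915 + 0.3085)^4 gives M 0.2286, M+2 0.4080, M+4 0.2731, M+6 0.0812, M+8 0.0091; the largest is M+2.
P(M+2) = C(4,1) × 0.6915^3 × 0.3085^1 = 4 × 0.33065611 × 0.3085 = 0.408030 (base)
P(M+8) = C(4,4) × 0.6915^0 × 0.3085^4 = 1 × 1.0000 × 0.00905776 = 0.009058
Relative intensity = 0.009058 / 0.408030 × 100 = 2.2

2.2%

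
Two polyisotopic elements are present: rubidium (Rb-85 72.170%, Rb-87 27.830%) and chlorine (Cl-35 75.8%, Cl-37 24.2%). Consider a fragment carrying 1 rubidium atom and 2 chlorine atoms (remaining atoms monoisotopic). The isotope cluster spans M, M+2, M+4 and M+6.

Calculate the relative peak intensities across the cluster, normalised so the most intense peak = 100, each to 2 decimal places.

Rubidium pattern (n=1): 0.7217 : 0.2783
Chlorine pattern (n=2): 0.574564 : 0.366872 : 0.058564
Convolve the two distributions (both contribute in 2-u steps):
  M: 0.7217×0.574564 = 0.414663
  M+2: 0.7217×0.366872 + 0.2783×0.574564 = 0.424673
  M+4: 0.7217×0.058564 + 0.2783×0.366872 = 0.144366
  M+6: 0.2783×0.058564 = 0.016298
Scale to base peak (0.424673) = 100: 97.64 : 100.00 : 33.99 : 3.84

97.64 : 100.00 : 33.99 : 3.84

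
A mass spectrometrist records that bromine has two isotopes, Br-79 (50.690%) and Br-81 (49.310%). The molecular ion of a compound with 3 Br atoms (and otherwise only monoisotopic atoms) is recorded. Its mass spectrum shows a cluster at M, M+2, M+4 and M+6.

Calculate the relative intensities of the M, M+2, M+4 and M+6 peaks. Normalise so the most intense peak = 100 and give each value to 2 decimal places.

The 3 Br atoms are independent, so intensities follow the terms of (0.50690 + 0.49310)^3.
P(M) = 0.50690^3 = 0.130247
P(M+2) = 3 × 0.50690^2 × 0.49310^1 = 0.380103
P(M+4) = 3 × 0.50690^1 × 0.49310^2 = 0.369755
P(M+6) = 0.49310^3 = 0.119896
The M+2 peak is largest (0.380103); scaling to 100 gives 34.27 : 100.00 : 97.28 : 31.54.

34.27 : 100.00 : 97.28 : 31.54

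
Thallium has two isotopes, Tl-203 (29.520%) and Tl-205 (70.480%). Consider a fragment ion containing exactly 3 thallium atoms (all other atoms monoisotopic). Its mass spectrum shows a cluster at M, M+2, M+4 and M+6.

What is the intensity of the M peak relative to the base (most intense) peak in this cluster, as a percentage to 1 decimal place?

5.8%

Term probabilities: M 0.0257, M+2 0.1843, M+4 0.4399, M+6 0.3501. Base peak = M+4.
P(M+4) = C(3,2) × 0.29520^1 × 0.70480^2 = 3 × 0.2952 × 0.49674304 = 0.439916 (base)
P(M) = C(3,0) × 0.29520^3 × 0.70480^0 = 1 × 0.02572463 × 1.0000 = 0.025725
Relative intensity = 0.025725 / 0.439916 × 100 = 5.8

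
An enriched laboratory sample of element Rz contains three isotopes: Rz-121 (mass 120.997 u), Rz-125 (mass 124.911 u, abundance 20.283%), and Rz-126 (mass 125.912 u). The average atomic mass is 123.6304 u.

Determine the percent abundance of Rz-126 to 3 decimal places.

37.427%

The remaining 79.717% is split between Rz-121 (fraction x) and Rz-126 (fraction 0.79717 − x).
Substituting: 120.997x + 125.912(0.79717 − x) = 98.29470187
(120.997 − 125.912)x = -2.07856717  ⇒  x = 0.42290, y = 0.37427
Rz-121: 42.290%, Rz-126: 37.427%.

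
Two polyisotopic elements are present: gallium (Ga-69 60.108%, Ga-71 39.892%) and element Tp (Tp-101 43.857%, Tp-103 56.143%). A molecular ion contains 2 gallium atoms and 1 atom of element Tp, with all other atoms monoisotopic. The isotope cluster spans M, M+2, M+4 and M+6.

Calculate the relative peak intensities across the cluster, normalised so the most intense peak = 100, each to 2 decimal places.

Gallium pattern (n=2): 0.36129717 : 0.47956567 : 0.15913717
Element Tp pattern (n=1): 0.43857 : 0.56143
Convolve the two distributions (both contribute in 2-u steps):
  M: 0.36129717×0.43857 = 0.158454
  M+2: 0.36129717×0.56143 + 0.47956567×0.43857 = 0.413166
  M+4: 0.47956567×0.56143 + 0.15913717×0.43857 = 0.339035
  M+6: 0.15913717×0.56143 = 0.089344
Scale to base peak (0.413166) = 100: 38.35 : 100.00 : 82.06 : 21.62

38.35 : 100.00 : 82.06 : 21.62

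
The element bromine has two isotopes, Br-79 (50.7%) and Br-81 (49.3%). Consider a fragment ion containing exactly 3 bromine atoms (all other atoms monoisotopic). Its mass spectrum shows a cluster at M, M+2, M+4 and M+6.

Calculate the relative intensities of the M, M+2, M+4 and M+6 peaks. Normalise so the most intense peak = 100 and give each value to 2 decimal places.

The 3 Br atoms are independent, so intensities follow the terms of (0.507 + 0.493)^3.
P(M) = 0.507^3 = 0.130324
P(M+2) = 3 × 0.507^2 × 0.493^1 = 0.380175
P(M+4) = 3 × 0.507^1 × 0.493^2 = 0.369678
P(M+6) = 0.493^3 = 0.119823
The M+2 peak is largest (0.380175); scaling to 100 gives 34.28 : 100.00 : 97.24 : 31.52.

34.28 : 100.00 : 97.24 : 31.52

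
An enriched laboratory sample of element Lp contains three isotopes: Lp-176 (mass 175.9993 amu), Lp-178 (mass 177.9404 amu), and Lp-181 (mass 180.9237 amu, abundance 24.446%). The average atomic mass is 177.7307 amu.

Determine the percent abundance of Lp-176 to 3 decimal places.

48.375%

Let x and y be the fractions of Lp-176 and Lp-178. Then x + y = 1 − 0.24446 = 0.75554 and 175.9993x + 177.9404y = 177.7307 − 0.24446×180.9237 = 133.502092298.
Substituting: 175.9993x + 177.9404(0.75554 − x) = 133.502092298
(175.9993 − 177.9404)x = -0.938997518  ⇒  x = 0.48375, y = 0.27179
Lp-176: 48.375%, Lp-178: 27.179%.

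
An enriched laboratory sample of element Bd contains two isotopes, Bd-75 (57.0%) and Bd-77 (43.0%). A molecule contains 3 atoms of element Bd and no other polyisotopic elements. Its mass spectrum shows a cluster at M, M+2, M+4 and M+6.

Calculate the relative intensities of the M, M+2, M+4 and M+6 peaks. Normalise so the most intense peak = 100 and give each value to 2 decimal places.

Expanding (0.570 + 0.430)^3:
P(M) = 0.570^3 = 0.185193
P(M+2) = 3 × 0.570^2 × 0.430^1 = 0.419121
P(M+4) = 3 × 0.570^1 × 0.430^2 = 0.316179
P(M+6) = 0.430^3 = 0.079507
The M+2 peak is largest (0.419121); scaling to 100 gives 44.19 : 100.00 : 75.44 : 18.97.

44.19 : 100.00 : 75.44 : 18.97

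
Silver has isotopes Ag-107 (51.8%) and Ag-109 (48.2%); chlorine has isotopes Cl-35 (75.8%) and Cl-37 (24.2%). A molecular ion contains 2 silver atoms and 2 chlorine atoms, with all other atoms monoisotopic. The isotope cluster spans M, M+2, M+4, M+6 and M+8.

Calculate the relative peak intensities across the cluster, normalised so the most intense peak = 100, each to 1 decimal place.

Silver pattern (n=2): 0.268324 : 0.499352 : 0.232324
Chlorine pattern (n=2): 0.574564 : 0.366872 : 0.058564
Convolve the two distributions (both contribute in 2-u steps):
  M: 0.268324×0.574564 = 0.154169
  M+2: 0.268324×0.366872 + 0.499352×0.574564 = 0.385350
  M+4: 0.268324×0.058564 + 0.499352×0.366872 + 0.232324×0.574564 = 0.332397
  M+6: 0.499352×0.058564 + 0.232324×0.366872 = 0.114477
  M+8: 0.232324×0.058564 = 0.013606
Scale to base peak (0.385350) = 100: 40.0 : 100.0 : 86.3 : 29.7 : 3.5

40.0 : 100.0 : 86.3 : 29.7 : 3.5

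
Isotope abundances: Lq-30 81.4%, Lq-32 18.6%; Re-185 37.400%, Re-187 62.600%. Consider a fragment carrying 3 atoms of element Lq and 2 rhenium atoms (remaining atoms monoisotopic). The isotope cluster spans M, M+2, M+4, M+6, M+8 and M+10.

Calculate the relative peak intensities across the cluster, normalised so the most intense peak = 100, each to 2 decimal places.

Element Lq pattern (n=3): 0.53935314 : 0.36972857 : 0.08448343 : 0.00643486
Rhenium pattern (n=2): 0.139876 : 0.468248 : 0.391876
Convolve the two distributions (both contribute in 2-u steps):
  M: 0.53935314×0.139876 = 0.075443
  M+2: 0.53935314×0.468248 + 0.36972857×0.139876 = 0.304267
  M+4: 0.53935314×0.391876 + 0.36972857×0.468248 + 0.08448343×0.139876 = 0.396301
  M+6: 0.36972857×0.391876 + 0.08448343×0.468248 + 0.00643486×0.139876 = 0.185347
  M+8: 0.08448343×0.391876 + 0.00643486×0.468248 = 0.036120
  M+10: 0.00643486×0.391876 = 0.002522
Scale to base peak (0.396301) = 100: 19.04 : 76.78 : 100.00 : 46.77 : 9.11 : 0.64

19.04 : 76.78 : 100.00 : 46.77 : 9.11 : 0.64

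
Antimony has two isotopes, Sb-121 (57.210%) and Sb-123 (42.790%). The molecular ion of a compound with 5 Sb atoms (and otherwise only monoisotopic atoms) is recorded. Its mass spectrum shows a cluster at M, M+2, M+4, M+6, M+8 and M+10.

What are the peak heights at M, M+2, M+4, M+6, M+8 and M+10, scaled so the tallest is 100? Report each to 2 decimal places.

17.88 : 66.85 : 100.00 : 74.79 : 27.97 : 4.18

Each Sb atom is independently Sb-121 (p = 0.57210) or Sb-123 (q = 0.42790); the cluster is the binomial expansion (p + q)^5.
P(M) = 0.57210^5 = 0.061286
P(M+2) = 5 × 0.57210^4 × 0.42790^1 = 0.229192
P(M+4) = 10 × 0.57210^3 × 0.42790^2 = 0.342847
P(M+6) = 10 × 0.57210^2 × 0.42790^3 = 0.256431
P(M+8) = 5 × 0.57210^1 × 0.42790^4 = 0.095898
P(M+10) = 0.42790^5 = 0.014345
The M+4 peak is largest (0.342847); scaling to 100 gives 17.88 : 66.85 : 100.00 : 74.79 : 27.97 : 4.18.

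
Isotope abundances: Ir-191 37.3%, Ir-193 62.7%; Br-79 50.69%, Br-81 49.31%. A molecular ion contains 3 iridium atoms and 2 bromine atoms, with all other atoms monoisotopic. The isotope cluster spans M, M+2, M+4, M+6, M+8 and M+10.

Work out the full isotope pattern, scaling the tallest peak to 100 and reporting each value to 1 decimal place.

3.8 : 26.9 : 73.9 : 100.0 : 66.4 : 17.3

Iridium pattern (n=3): 0.05189512 : 0.26170165 : 0.43991135 : 0.24649188
Bromine pattern (n=2): 0.25694761 : 0.49990478 : 0.24314761
Convolve the two distributions (both contribute in 2-u steps):
  M: 0.05189512×0.25694761 = 0.013334
  M+2: 0.05189512×0.49990478 + 0.26170165×0.25694761 = 0.093186
  M+4: 0.05189512×0.24314761 + 0.26170165×0.49990478 + 0.43991135×0.25694761 = 0.256478
  M+6: 0.26170165×0.24314761 + 0.43991135×0.49990478 + 0.24649188×0.25694761 = 0.346881
  M+8: 0.43991135×0.24314761 + 0.24649188×0.49990478 = 0.230186
  M+10: 0.24649188×0.24314761 = 0.059934
Scale to base peak (0.346881) = 100: 3.8 : 26.9 : 73.9 : 100.0 : 66.4 : 17.3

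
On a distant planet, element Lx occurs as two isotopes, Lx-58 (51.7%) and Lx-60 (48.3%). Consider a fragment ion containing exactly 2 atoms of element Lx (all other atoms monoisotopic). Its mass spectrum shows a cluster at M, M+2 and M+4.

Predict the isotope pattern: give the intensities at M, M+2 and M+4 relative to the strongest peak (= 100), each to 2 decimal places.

53.52 : 100.00 : 46.71

The 2 Lx atoms are independent, so intensities follow the terms of (0.517 + 0.483)^2.
P(M) = 0.517^2 = 0.267289
P(M+2) = 2 × 0.517^1 × 0.483^1 = 0.499422
P(M+4) = 0.483^2 = 0.233289
The M+2 peak is largest (0.499422); scaling to 100 gives 53.52 : 100.00 : 46.71.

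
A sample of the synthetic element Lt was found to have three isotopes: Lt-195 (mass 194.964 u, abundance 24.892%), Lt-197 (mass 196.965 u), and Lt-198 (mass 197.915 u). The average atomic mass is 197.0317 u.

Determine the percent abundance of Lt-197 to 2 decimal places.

15.66%

The remaining 75.108% is split between Lt-197 (fraction x) and Lt-198 (fraction 0.75108 − x).
Substituting: 196.965x + 197.915(0.75108 − x) = 148.50126112
(196.965 − 197.915)x = -0.14873708  ⇒  x = 0.15657, y = 0.59451
Lt-197: 15.66%, Lt-198: 59.45%.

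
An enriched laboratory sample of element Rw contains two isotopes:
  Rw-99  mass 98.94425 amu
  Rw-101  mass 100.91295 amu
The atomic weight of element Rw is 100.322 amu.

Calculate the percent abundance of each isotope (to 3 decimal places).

Let x be the fractional abundance of Rw-99; then Rw-101 has abundance 1 − x.
98.94425·x + 100.91295·(1 − x) = 100.322
(98.94425 − 100.91295)·x = 100.322 − 100.91295
x = -0.59095 / -1.96870 = 0.30017 → 30.017% Rw-99, 69.983% Rw-101.

Rw-99: 30.017%, Rw-101: 69.983%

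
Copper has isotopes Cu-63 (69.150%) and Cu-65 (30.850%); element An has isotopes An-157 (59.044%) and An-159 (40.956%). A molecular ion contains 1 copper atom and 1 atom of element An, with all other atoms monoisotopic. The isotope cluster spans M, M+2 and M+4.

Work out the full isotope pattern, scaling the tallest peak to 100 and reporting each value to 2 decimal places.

Copper pattern (n=1): 0.6915 : 0.3085
Element An pattern (n=1): 0.59044 : 0.40956
Convolve the two distributions (both contribute in 2-u steps):
  M: 0.6915×0.59044 = 0.408289
  M+2: 0.6915×0.40956 + 0.3085×0.59044 = 0.465361
  M+4: 0.3085×0.40956 = 0.126349
Scale to base peak (0.465361) = 100: 87.74 : 100.00 : 27.15

87.74 : 100.00 : 27.15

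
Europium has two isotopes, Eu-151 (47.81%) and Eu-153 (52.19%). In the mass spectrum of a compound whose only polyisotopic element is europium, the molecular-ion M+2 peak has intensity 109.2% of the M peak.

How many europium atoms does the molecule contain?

For n independent Eu atoms, I(M+2)/I(M) = n · (abundance Eu-153) / (abundance Eu-151) = n · 0.5219/0.4781.
n = 1.092 × 0.4781/0.5219 = 1.00 ≈ 1

1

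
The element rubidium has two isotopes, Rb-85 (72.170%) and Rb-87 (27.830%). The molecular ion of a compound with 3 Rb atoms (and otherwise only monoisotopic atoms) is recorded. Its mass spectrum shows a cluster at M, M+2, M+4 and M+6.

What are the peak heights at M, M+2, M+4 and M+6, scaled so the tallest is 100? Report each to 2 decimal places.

Expanding (0.72170 + 0.27830)^3:
P(M) = 0.72170^3 = 0.375898
P(M+2) = 3 × 0.72170^2 × 0.27830^1 = 0.434858
P(M+4) = 3 × 0.72170^1 × 0.27830^2 = 0.167689
P(M+6) = 0.27830^3 = 0.021555
The M+2 peak is largest (0.434858); scaling to 100 gives 86.44 : 100.00 : 38.56 : 4.96.

86.44 : 100.00 : 38.56 : 4.96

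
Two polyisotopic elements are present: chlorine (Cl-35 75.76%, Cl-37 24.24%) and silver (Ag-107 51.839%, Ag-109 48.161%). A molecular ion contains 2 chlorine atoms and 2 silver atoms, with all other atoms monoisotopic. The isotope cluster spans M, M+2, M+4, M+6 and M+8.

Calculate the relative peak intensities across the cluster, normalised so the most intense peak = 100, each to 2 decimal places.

Chlorine pattern (n=2): 0.57395776 : 0.36728448 : 0.05875776
Silver pattern (n=2): 0.26872819 : 0.49932362 : 0.23194819
Convolve the two distributions (both contribute in 2-u steps):
  M: 0.57395776×0.26872819 = 0.154239
  M+2: 0.57395776×0.49932362 + 0.36728448×0.26872819 = 0.385290
  M+4: 0.57395776×0.23194819 + 0.36728448×0.49932362 + 0.05875776×0.26872819 = 0.332312
  M+6: 0.36728448×0.23194819 + 0.05875776×0.49932362 = 0.114530
  M+8: 0.05875776×0.23194819 = 0.013629
Scale to base peak (0.385290) = 100: 40.03 : 100.00 : 86.25 : 29.73 : 3.54

40.03 : 100.00 : 86.25 : 29.73 : 3.54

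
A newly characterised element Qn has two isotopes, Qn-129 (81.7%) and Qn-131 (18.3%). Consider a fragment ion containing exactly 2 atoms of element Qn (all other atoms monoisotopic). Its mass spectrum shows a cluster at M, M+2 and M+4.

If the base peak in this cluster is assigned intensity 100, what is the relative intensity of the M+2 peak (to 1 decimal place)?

(0.817 + 0.183)^2 gives M 0.6675, M+2 0.2990, M+4 0.0335; the largest is M.
P(M) = C(2,0) × 0.817^2 × 0.183^0 = 1 × 0.667489 × 1.0000 = 0.667489 (base)
P(M+2) = C(2,1) × 0.817^1 × 0.183^1 = 2 × 0.8170 × 0.1830 = 0.299022
Relative intensity = 0.299022 / 0.667489 × 100 = 44.8

44.8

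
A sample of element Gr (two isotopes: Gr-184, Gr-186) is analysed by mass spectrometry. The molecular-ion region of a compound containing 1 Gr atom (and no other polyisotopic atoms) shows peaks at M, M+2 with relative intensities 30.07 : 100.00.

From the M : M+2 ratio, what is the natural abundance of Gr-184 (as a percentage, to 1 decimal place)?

Write p for the Gr-184 fraction. I(M+2)/I(M) = [C(1,1)·p^0·(1−p)] / p^1 = 1·(1−p)/p = 100.00/30.07 = 3.3256
(1−p)/p = 3.3256/1 = 3.3256  ⇒  p = 1/(1 + 3.3256) = 0.2312
Gr-184: 23.1%, Gr-186: 76.9%.

23.1%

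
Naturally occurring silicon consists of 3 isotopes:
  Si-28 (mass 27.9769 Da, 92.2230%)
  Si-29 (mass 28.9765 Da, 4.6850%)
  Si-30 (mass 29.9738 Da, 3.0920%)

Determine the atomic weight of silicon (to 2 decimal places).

Ar = Σ fᵢ·mᵢ = 0.922230 × 27.9769 + 0.046850 × 28.9765 + 0.030920 × 29.9738
= 25.80114 + 1.35755 + 0.92679 = 28.08548 Da

28.09 Da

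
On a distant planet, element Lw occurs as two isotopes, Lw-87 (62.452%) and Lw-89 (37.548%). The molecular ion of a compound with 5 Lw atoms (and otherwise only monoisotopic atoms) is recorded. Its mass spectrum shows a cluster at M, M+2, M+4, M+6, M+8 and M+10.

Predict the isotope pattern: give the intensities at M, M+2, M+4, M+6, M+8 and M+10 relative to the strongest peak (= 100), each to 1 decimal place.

The 5 Lw atoms are independent, so intensities follow the terms of (0.62452 + 0.37548)^5.
P(M) = 0.62452^5 = 0.095002
P(M+2) = 5 × 0.62452^4 × 0.37548^1 = 0.285589
P(M+4) = 10 × 0.62452^3 × 0.37548^2 = 0.343410
P(M+6) = 10 × 0.62452^2 × 0.37548^3 = 0.206468
P(M+8) = 5 × 0.62452^1 × 0.37548^4 = 0.062067
P(M+10) = 0.37548^5 = 0.007463
The M+4 peak is largest (0.343410); scaling to 100 gives 27.7 : 83.2 : 100.0 : 60.1 : 18.1 : 2.2.

27.7 : 83.2 : 100.0 : 60.1 : 18.1 : 2.2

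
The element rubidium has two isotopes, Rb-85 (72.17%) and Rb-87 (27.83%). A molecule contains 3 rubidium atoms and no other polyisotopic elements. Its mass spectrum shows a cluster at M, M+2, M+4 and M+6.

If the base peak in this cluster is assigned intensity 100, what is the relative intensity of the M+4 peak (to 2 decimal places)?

Term probabilities: M 0.3759, M+2 0.4349, M+4 0.1677, M+6 0.0216. Base peak = M+2.
P(M+2) = C(3,1) × 0.7217^2 × 0.2783^1 = 3 × 0.52085089 × 0.2783 = 0.434858 (base)
P(M+4) = C(3,2) × 0.7217^1 × 0.2783^2 = 3 × 0.7217 × 0.07745089 = 0.167689
Relative intensity = 0.167689 / 0.434858 × 100 = 38.56

38.56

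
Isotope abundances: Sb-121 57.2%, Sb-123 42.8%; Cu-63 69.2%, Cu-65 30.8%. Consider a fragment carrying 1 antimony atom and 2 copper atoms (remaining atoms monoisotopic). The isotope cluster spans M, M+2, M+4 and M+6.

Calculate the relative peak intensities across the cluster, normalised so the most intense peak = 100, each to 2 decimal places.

Antimony pattern (n=1): 0.5720 : 0.4280
Copper pattern (n=2): 0.478864 : 0.426272 : 0.094864
Convolve the two distributions (both contribute in 2-u steps):
  M: 0.5720×0.478864 = 0.273910
  M+2: 0.5720×0.426272 + 0.4280×0.478864 = 0.448781
  M+4: 0.5720×0.094864 + 0.4280×0.426272 = 0.236707
  M+6: 0.4280×0.094864 = 0.040602
Scale to base peak (0.448781) = 100: 61.03 : 100.00 : 52.74 : 9.05

61.03 : 100.00 : 52.74 : 9.05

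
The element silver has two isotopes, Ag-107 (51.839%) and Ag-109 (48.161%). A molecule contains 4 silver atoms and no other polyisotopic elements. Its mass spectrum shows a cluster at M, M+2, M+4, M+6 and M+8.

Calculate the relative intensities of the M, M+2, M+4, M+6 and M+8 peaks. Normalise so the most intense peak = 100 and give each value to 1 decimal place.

Each Ag atom is independently Ag-107 (p = 0.51839) or Ag-109 (q = 0.48161); the cluster is the binomial expansion (p + q)^4.
P(M) = 0.51839^4 = 0.072215
P(M+2) = 4 × 0.51839^3 × 0.48161^1 = 0.268365
P(M+4) = 6 × 0.51839^2 × 0.48161^2 = 0.373986
P(M+6) = 4 × 0.51839^1 × 0.48161^3 = 0.231634
P(M+8) = 0.48161^4 = 0.053800
The M+4 peak is largest (0.373986); scaling to 100 gives 19.3 : 71.8 : 100.0 : 61.9 : 14.4.

19.3 : 71.8 : 100.0 : 61.9 : 14.4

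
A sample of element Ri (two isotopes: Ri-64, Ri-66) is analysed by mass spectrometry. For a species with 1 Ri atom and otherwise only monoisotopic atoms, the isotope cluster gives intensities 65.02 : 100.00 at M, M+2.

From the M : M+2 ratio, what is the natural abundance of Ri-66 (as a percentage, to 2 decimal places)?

60.60%

If p is the fraction of Ri that is Ri-64, then I(M+2)/I(M) = [C(1,1)·p^0·(1−p)] / p^1 = 1·(1−p)/p = 100.00/65.02 = 1.5380
(1−p)/p = 1.5380/1 = 1.5380  ⇒  p = 1/(1 + 1.5380) = 0.3940
Ri-64: 39.40%, Ri-66: 60.60%.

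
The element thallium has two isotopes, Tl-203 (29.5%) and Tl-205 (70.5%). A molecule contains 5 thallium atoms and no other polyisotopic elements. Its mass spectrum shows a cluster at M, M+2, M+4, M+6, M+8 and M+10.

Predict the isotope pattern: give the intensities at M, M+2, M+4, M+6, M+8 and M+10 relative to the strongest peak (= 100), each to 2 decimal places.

0.61 : 7.33 : 35.02 : 83.69 : 100.00 : 47.80

Expanding (0.295 + 0.705)^5:
P(M) = 0.295^5 = 0.002234
P(M+2) = 5 × 0.295^4 × 0.705^1 = 0.026696
P(M+4) = 10 × 0.295^3 × 0.705^2 = 0.127598
P(M+6) = 10 × 0.295^2 × 0.705^3 = 0.304938
P(M+8) = 5 × 0.295^1 × 0.705^4 = 0.364375
P(M+10) = 0.705^5 = 0.174159
The M+8 peak is largest (0.364375); scaling to 100 gives 0.61 : 7.33 : 35.02 : 83.69 : 100.00 : 47.80.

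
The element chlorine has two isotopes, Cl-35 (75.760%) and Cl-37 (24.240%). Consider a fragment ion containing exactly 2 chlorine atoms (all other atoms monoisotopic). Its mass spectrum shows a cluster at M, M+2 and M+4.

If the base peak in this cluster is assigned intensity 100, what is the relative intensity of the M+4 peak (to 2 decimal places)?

Term probabilities: M 0.5740, M+2 0.3673, M+4 0.0588. Base peak = M.
P(M) = C(2,0) × 0.75760^2 × 0.24240^0 = 1 × 0.57395776 × 1.0000 = 0.573958 (base)
P(M+4) = C(2,2) × 0.75760^0 × 0.24240^2 = 1 × 1.0000 × 0.05875776 = 0.058758
Relative intensity = 0.058758 / 0.573958 × 100 = 10.24

10.24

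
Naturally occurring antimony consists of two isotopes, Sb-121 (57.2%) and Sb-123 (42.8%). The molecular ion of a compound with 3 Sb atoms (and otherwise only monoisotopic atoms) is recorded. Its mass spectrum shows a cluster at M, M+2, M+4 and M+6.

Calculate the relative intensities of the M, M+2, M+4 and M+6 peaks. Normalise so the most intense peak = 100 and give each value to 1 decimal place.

Expanding (0.572 + 0.428)^3:
P(M) = 0.572^3 = 0.187149
P(M+2) = 3 × 0.572^2 × 0.428^1 = 0.420104
P(M+4) = 3 × 0.572^1 × 0.428^2 = 0.314344
P(M+6) = 0.428^3 = 0.078403
The M+2 peak is largest (0.420104); scaling to 100 gives 44.5 : 100.0 : 74.8 : 18.7.

44.5 : 100.0 : 74.8 : 18.7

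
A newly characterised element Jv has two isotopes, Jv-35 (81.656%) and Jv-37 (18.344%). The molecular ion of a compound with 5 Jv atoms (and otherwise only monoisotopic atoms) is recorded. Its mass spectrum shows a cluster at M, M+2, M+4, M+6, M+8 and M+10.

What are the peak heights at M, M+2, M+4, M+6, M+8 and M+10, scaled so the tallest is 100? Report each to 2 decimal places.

The 5 Jv atoms are independent, so intensities follow the terms of (0.81656 + 0.18344)^5.
P(M) = 0.81656^5 = 0.363028
P(M+2) = 5 × 0.81656^4 × 0.18344^1 = 0.407771
P(M+4) = 10 × 0.81656^3 × 0.18344^2 = 0.183211
P(M+6) = 10 × 0.81656^2 × 0.18344^3 = 0.041158
P(M+8) = 5 × 0.81656^1 × 0.18344^4 = 0.004623
P(M+10) = 0.18344^5 = 0.000208
The M+2 peak is largest (0.407771); scaling to 100 gives 89.03 : 100.00 : 44.93 : 10.09 : 1.13 : 0.05.

89.03 : 100.00 : 44.93 : 10.09 : 1.13 : 0.05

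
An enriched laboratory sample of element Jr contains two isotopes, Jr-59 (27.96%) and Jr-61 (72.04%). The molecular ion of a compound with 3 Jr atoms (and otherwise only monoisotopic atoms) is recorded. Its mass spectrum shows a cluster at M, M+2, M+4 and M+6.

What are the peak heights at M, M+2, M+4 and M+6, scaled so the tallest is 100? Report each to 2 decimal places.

Expanding (0.2796 + 0.7204)^3:
P(M) = 0.2796^3 = 0.021858
P(M+2) = 3 × 0.2796^2 × 0.7204^1 = 0.168954
P(M+4) = 3 × 0.2796^1 × 0.7204^2 = 0.435317
P(M+6) = 0.7204^3 = 0.373870
The M+4 peak is largest (0.435317); scaling to 100 gives 5.02 : 38.81 : 100.00 : 85.88.

5.02 : 38.81 : 100.00 : 85.88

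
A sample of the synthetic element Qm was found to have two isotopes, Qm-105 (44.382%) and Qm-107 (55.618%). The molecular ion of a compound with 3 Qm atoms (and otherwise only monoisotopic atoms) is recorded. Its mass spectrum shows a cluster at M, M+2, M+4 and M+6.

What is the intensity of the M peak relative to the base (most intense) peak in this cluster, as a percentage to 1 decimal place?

Term probabilities: M 0.0874, M+2 0.3287, M+4 0.4119, M+6 0.1720. Base peak = M+4.
P(M+4) = C(3,2) × 0.44382^1 × 0.55618^2 = 3 × 0.44382 × 0.30933619 = 0.411869 (base)
P(M) = C(3,0) × 0.44382^3 × 0.55618^0 = 1 × 0.08742197 × 1.0000 = 0.087422
Relative intensity = 0.087422 / 0.411869 × 100 = 21.2

21.2%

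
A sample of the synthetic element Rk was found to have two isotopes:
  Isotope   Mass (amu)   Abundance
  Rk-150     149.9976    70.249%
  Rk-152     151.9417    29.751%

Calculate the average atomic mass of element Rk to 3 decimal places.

The abundance-weighted mean is 0.70249 × 149.9976 + 0.29751 × 151.9417
= 105.37181 + 45.20418 = 150.57599 amu

150.576 amu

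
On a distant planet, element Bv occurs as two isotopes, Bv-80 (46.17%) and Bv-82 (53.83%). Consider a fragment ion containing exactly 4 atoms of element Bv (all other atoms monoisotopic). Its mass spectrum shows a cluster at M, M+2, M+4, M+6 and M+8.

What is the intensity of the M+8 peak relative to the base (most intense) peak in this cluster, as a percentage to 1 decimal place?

22.7%

Binomial terms of (0.4617 + 0.5383)^4: M 0.0454, M+2 0.2119, M+4 0.3706, M+6 0.2881, M+8 0.0840 → M+4 is the base peak.
P(M+4) = C(4,2) × 0.4617^2 × 0.5383^2 = 6 × 0.21316689 × 0.28976689 = 0.370612 (base)
P(M+8) = C(4,4) × 0.4617^0 × 0.5383^4 = 1 × 1.0000 × 0.08396485 = 0.083965
Relative intensity = 0.083965 / 0.370612 × 100 = 22.7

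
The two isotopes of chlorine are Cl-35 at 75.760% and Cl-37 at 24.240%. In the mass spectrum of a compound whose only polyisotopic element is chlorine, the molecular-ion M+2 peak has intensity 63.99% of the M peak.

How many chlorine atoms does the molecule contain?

The M+2/M ratio from n Cl atoms is n · q/p = n · 0.24240/0.75760.
n = 0.6399 × 0.75760/0.24240 = 2.00 ≈ 2

2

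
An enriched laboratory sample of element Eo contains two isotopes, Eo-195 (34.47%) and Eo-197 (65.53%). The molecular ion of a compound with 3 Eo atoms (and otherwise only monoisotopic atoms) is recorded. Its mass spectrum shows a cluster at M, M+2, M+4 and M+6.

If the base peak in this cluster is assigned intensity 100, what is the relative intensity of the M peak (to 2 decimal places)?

9.22

Term probabilities: M 0.0410, M+2 0.2336, M+4 0.4441, M+6 0.2814. Base peak = M+4.
P(M+4) = C(3,2) × 0.3447^1 × 0.6553^2 = 3 × 0.3447 × 0.42941809 = 0.444061 (base)
P(M) = C(3,0) × 0.3447^3 × 0.6553^0 = 1 × 0.0409566 × 1.0000 = 0.040957
Relative intensity = 0.040957 / 0.444061 × 100 = 9.22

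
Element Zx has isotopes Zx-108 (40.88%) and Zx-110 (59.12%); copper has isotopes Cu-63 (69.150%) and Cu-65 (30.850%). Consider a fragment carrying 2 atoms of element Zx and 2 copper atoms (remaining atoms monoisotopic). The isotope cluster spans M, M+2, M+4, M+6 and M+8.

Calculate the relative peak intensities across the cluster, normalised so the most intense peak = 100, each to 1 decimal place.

Element Zx pattern (n=2): 0.16711744 : 0.48336512 : 0.34951744
Copper pattern (n=2): 0.47817225 : 0.4266555 : 0.09517225
Convolve the two distributions (both contribute in 2-u steps):
  M: 0.16711744×0.47817225 = 0.079911
  M+2: 0.16711744×0.4266555 + 0.48336512×0.47817225 = 0.302433
  M+4: 0.16711744×0.09517225 + 0.48336512×0.4266555 + 0.34951744×0.47817225 = 0.389265
  M+6: 0.48336512×0.09517225 + 0.34951744×0.4266555 = 0.195126
  M+8: 0.34951744×0.09517225 = 0.033264
Scale to base peak (0.389265) = 100: 20.5 : 77.7 : 100.0 : 50.1 : 8.5

20.5 : 77.7 : 100.0 : 50.1 : 8.5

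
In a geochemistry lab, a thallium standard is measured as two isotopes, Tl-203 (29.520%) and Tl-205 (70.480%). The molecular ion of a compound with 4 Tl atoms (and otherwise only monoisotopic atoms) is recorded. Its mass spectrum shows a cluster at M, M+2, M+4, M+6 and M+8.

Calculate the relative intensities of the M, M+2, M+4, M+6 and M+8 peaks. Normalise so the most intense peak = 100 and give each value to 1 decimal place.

Each Tl atom is independently Tl-203 (p = 0.29520) or Tl-205 (q = 0.70480); the cluster is the binomial expansion (p + q)^4.
P(M) = 0.29520^4 = 0.007594
P(M+2) = 4 × 0.29520^3 × 0.70480^1 = 0.072523
P(M+4) = 6 × 0.29520^2 × 0.70480^2 = 0.259726
P(M+6) = 4 × 0.29520^1 × 0.70480^3 = 0.413403
P(M+8) = 0.70480^4 = 0.246754
The M+6 peak is largest (0.413403); scaling to 100 gives 1.8 : 17.5 : 62.8 : 100.0 : 59.7.

1.8 : 17.5 : 62.8 : 100.0 : 59.7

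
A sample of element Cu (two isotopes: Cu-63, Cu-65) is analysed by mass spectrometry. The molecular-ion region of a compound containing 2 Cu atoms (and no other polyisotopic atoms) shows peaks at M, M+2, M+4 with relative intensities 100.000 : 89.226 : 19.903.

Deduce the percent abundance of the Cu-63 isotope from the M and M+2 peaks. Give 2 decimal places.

69.15%

Write p for the Cu-63 fraction. I(M+2)/I(M) = [C(2,1)·p^1·(1−p)] / p^2 = 2·(1−p)/p = 89.226/100.000 = 0.8923
(1−p)/p = 0.8923/2 = 0.4461  ⇒  p = 1/(1 + 0.4461) = 0.6915
Cu-63: 69.15%, Cu-65: 30.85%.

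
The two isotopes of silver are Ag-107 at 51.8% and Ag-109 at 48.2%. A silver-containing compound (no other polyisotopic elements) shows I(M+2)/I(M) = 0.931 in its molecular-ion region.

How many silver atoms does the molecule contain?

1

With n Ag atoms, P(M+2)/P(M) = C(n,1)·p^(n−1)q / p^n = n·q/p = n · 0.482/0.518.
n = 0.931 × 0.518/0.482 = 1.00 ≈ 1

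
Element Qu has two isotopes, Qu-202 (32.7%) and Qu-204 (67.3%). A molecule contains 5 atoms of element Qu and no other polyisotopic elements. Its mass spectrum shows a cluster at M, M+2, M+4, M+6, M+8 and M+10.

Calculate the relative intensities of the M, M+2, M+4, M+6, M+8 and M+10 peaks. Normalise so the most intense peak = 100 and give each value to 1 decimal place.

The 5 Qu atoms are independent, so intensities follow the terms of (0.327 + 0.673)^5.
P(M) = 0.327^5 = 0.003739
P(M+2) = 5 × 0.327^4 × 0.673^1 = 0.038475
P(M+4) = 10 × 0.327^3 × 0.673^2 = 0.158370
P(M+6) = 10 × 0.327^2 × 0.673^3 = 0.325942
P(M+8) = 5 × 0.327^1 × 0.673^4 = 0.335412
P(M+10) = 0.673^5 = 0.138062
The M+8 peak is largest (0.335412); scaling to 100 gives 1.1 : 11.5 : 47.2 : 97.2 : 100.0 : 41.2.

1.1 : 11.5 : 47.2 : 97.2 : 100.0 : 41.2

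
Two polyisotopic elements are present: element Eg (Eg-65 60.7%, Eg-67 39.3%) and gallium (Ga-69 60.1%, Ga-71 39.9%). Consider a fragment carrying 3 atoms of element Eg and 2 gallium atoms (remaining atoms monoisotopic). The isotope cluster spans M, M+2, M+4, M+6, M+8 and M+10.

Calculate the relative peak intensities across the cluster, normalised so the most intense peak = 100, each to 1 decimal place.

23.4 : 76.5 : 100.0 : 65.4 : 21.4 : 2.8

Element Eg pattern (n=3): 0.22364854 : 0.43440137 : 0.28125163 : 0.06069846
Gallium pattern (n=2): 0.361201 : 0.479598 : 0.159201
Convolve the two distributions (both contribute in 2-u steps):
  M: 0.22364854×0.361201 = 0.080782
  M+2: 0.22364854×0.479598 + 0.43440137×0.361201 = 0.264168
  M+4: 0.22364854×0.159201 + 0.43440137×0.479598 + 0.28125163×0.361201 = 0.345531
  M+6: 0.43440137×0.159201 + 0.28125163×0.479598 + 0.06069846×0.361201 = 0.225969
  M+8: 0.28125163×0.159201 + 0.06069846×0.479598 = 0.073886
  M+10: 0.06069846×0.159201 = 0.009663
Scale to base peak (0.345531) = 100: 23.4 : 76.5 : 100.0 : 65.4 : 21.4 : 2.8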